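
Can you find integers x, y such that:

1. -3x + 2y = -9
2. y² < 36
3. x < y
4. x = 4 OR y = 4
No

A contradictory subset is {-3x + 2y = -9, x < y, x = 4 OR y = 4}. No integer assignment can satisfy these jointly:

  - -3x + 2y = -9: is a linear equation tying the variables together
  - x < y: bounds one variable relative to another variable
  - x = 4 OR y = 4: forces a choice: either x = 4 or y = 4

Split on the disjunction (x = 4 OR y = 4):
  • If x = 4: with x = 4, every remaining term of the linear equation is divisible by 2, so the left side is ≡ 0 (mod 2); but the right side 3 ≡ 1 (mod 2). No integers can satisfy it.
  • If y = 4: with y = 4, every remaining term of the linear equation is divisible by 3, so the left side is ≡ 0 (mod 3); but the right side -17 ≡ 1 (mod 3). No integers can satisfy it.
Both branches are infeasible, so the system has no integer solution.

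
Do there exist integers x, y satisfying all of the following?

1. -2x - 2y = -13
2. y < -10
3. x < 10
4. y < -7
No

Even the single constraint (-2x - 2y = -13) is infeasible over the integers.

  - -2x - 2y = -13: every term on the left is divisible by 2, so the LHS ≡ 0 (mod 2), but the RHS -13 is not — no integer solution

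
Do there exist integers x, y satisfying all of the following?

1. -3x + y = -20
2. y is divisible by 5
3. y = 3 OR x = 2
No

The full constraint system is jointly infeasible over the integers. Each constraint and what it forces:

  - -3x + y = -20: is a linear equation tying the variables together
  - y is divisible by 5: restricts y to multiples of 5
  - y = 3 OR x = 2: forces a choice: either y = 3 or x = 2

Split on the disjunction (y = 3 OR x = 2):
  • If y = 3: this contradicts the divisibility constraint — 3 is not a multiple of 5.
  • If x = 2: with x = 2, writing y = 5y', every remaining term of the linear equation is divisible by 5, so the left side is ≡ 0 (mod 5); but the right side -14 ≡ 1 (mod 5). No integers can satisfy it.
Both branches are infeasible, so the system has no integer solution.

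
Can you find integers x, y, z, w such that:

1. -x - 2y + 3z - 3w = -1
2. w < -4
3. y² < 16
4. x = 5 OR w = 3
Yes

Take x = 5, y = 1, z = -3, w = -5. Substituting into each constraint:
  (1) (-5) - 2(1) + 3(-3) - 3(-5) = -1 ✓
  (2) -5 < -4 ✓
  (3) y² = (1)² = 1, and 1 < 16 ✓
  (4) x = 5, target 5 ✓ (first branch holds)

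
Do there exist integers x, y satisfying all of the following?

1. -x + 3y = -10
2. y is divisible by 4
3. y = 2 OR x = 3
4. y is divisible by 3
No

A contradictory subset is {-x + 3y = -10, y is divisible by 4, y = 2 OR x = 3}. No integer assignment can satisfy these jointly:

  - -x + 3y = -10: is a linear equation tying the variables together
  - y is divisible by 4: restricts y to multiples of 4
  - y = 2 OR x = 3: forces a choice: either y = 2 or x = 3

Split on the disjunction (y = 2 OR x = 3):
  • If y = 2: this contradicts the divisibility constraint — 2 is not a multiple of 4.
  • If x = 3: with x = 3, writing y = 4y', every remaining term of the linear equation is divisible by 12, so the left side is ≡ 0 (mod 12); but the right side -7 ≡ 5 (mod 12). No integers can satisfy it.
Both branches are infeasible, so the system has no integer solution.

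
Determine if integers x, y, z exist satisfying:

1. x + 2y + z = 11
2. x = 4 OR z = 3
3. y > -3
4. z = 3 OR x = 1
Yes

Take x = 0, y = 4, z = 3. Substituting into each constraint:
  (1) 0 + 2(4) + 3 = 11 ✓
  (2) z = 3, target 3 ✓ (second branch holds)
  (3) 4 > -3 ✓
  (4) z = 3, target 3 ✓ (first branch holds)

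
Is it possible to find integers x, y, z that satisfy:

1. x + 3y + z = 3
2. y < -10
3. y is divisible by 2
Yes

Take x = 0, y = -12, z = 39. Substituting into each constraint:
  (1) 0 + 3(-12) + 39 = 3 ✓
  (2) -12 < -10 ✓
  (3) -12 = 2 × -6, remainder 0 ✓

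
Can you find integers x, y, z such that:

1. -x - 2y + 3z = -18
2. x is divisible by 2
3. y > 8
Yes

Take x = 0, y = 9, z = 0. Substituting into each constraint:
  (1) 0 - 2(9) + 3(0) = -18 ✓
  (2) 0 = 2 × 0, remainder 0 ✓
  (3) 9 > 8 ✓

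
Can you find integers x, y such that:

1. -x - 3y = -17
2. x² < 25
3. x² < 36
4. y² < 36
Yes

Take x = 2, y = 5. Substituting into each constraint:
  (1) (-2) - 3(5) = -17 ✓
  (2) x² = (2)² = 4, and 4 < 25 ✓
  (3) x² = (2)² = 4, and 4 < 36 ✓
  (4) y² = (5)² = 25, and 25 < 36 ✓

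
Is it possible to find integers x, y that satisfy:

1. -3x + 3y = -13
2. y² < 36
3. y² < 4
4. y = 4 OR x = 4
No

Even the single constraint (-3x + 3y = -13) is infeasible over the integers.

  - -3x + 3y = -13: every term on the left is divisible by 3, so the LHS ≡ 0 (mod 3), but the RHS -13 is not — no integer solution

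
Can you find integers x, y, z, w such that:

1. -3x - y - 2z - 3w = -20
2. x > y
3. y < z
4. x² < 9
Yes

Take x = 1, y = 0, z = 1, w = 5. Substituting into each constraint:
  (1) -3(1) + 0 - 2(1) - 3(5) = -20 ✓
  (2) 1 > 0 ✓
  (3) 0 < 1 ✓
  (4) x² = (1)² = 1, and 1 < 9 ✓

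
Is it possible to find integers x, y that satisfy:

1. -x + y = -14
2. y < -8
Yes

Take x = 5, y = -9. Substituting into each constraint:
  (1) (-5) + (-9) = -14 ✓
  (2) -9 < -8 ✓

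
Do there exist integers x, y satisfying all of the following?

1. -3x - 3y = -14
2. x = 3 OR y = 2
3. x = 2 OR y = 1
No

Even the single constraint (-3x - 3y = -14) is infeasible over the integers.

  - -3x - 3y = -14: every term on the left is divisible by 3, so the LHS ≡ 0 (mod 3), but the RHS -14 is not — no integer solution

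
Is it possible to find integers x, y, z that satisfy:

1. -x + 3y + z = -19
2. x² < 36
Yes

Take x = 0, y = -7, z = 2. Substituting into each constraint:
  (1) 0 + 3(-7) + 2 = -19 ✓
  (2) x² = (0)² = 0, and 0 < 36 ✓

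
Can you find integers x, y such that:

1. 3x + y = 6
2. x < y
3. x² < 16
Yes

Take x = 0, y = 6. Substituting into each constraint:
  (1) 3(0) + 6 = 6 ✓
  (2) 0 < 6 ✓
  (3) x² = (0)² = 0, and 0 < 16 ✓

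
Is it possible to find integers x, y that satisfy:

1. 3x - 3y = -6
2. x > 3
Yes

Take x = 4, y = 6. Substituting into each constraint:
  (1) 3(4) - 3(6) = -6 ✓
  (2) 4 > 3 ✓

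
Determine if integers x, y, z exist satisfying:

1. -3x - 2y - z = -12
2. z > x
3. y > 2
Yes

Take x = -2, y = 9, z = 0. Substituting into each constraint:
  (1) -3(-2) - 2(9) + 0 = -12 ✓
  (2) 0 > -2 ✓
  (3) 9 > 2 ✓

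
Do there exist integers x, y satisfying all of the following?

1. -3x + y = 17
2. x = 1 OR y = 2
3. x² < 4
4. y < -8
No

A contradictory subset is {-3x + y = 17, x = 1 OR y = 2, y < -8}. No integer assignment can satisfy these jointly:

  - -3x + y = 17: is a linear equation tying the variables together
  - x = 1 OR y = 2: forces a choice: either x = 1 or y = 2
  - y < -8: bounds one variable relative to a constant

Split on the disjunction (x = 1 OR y = 2):
  • If x = 1: the equation forces y = 20, which contradicts the bound y ≤ -9.
  • If y = 2: this contradicts the bound y ≤ -9.
Both branches are infeasible, so the system has no integer solution.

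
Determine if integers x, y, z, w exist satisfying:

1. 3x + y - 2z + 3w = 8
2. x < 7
Yes

Take x = 0, y = 8, z = 0, w = 0. Substituting into each constraint:
  (1) 3(0) + 8 - 2(0) + 3(0) = 8 ✓
  (2) 0 < 7 ✓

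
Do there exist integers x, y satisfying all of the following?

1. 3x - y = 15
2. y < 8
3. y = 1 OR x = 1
Yes

Take x = 1, y = -12. Substituting into each constraint:
  (1) 3(1) + 12 = 15 ✓
  (2) -12 < 8 ✓
  (3) x = 1, target 1 ✓ (second branch holds)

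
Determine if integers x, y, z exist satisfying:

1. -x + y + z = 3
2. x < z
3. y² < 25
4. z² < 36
Yes

Take x = -1, y = 2, z = 0. Substituting into each constraint:
  (1) 1 + 2 + 0 = 3 ✓
  (2) -1 < 0 ✓
  (3) y² = (2)² = 4, and 4 < 25 ✓
  (4) z² = (0)² = 0, and 0 < 36 ✓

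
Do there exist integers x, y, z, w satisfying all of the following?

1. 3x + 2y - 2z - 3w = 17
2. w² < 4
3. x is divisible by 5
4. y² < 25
Yes

Take x = 0, y = 0, z = -10, w = 1. Substituting into each constraint:
  (1) 3(0) + 2(0) - 2(-10) - 3(1) = 17 ✓
  (2) w² = (1)² = 1, and 1 < 4 ✓
  (3) 0 = 5 × 0, remainder 0 ✓
  (4) y² = (0)² = 0, and 0 < 25 ✓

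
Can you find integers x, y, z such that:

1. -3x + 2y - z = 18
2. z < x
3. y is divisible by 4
Yes

Take x = 0, y = 8, z = -2. Substituting into each constraint:
  (1) -3(0) + 2(8) + 2 = 18 ✓
  (2) -2 < 0 ✓
  (3) 8 = 4 × 2, remainder 0 ✓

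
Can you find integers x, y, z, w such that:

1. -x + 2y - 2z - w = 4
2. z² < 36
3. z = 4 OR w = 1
Yes

Take x = -1, y = 0, z = -2, w = 1. Substituting into each constraint:
  (1) 1 + 2(0) - 2(-2) + (-1) = 4 ✓
  (2) z² = (-2)² = 4, and 4 < 36 ✓
  (3) w = 1, target 1 ✓ (second branch holds)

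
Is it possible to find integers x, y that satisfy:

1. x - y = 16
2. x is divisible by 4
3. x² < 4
Yes

Take x = 0, y = -16. Substituting into each constraint:
  (1) 0 + 16 = 16 ✓
  (2) 0 = 4 × 0, remainder 0 ✓
  (3) x² = (0)² = 0, and 0 < 4 ✓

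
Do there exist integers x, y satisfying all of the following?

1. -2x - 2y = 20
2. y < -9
Yes

Take x = 0, y = -10. Substituting into each constraint:
  (1) -2(0) - 2(-10) = 20 ✓
  (2) -10 < -9 ✓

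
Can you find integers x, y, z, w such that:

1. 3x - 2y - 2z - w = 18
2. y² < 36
Yes

Take x = 0, y = 0, z = 0, w = -18. Substituting into each constraint:
  (1) 3(0) - 2(0) - 2(0) + 18 = 18 ✓
  (2) y² = (0)² = 0, and 0 < 36 ✓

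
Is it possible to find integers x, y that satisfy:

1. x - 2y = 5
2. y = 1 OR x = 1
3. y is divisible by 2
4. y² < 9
Yes

Take x = 1, y = -2. Substituting into each constraint:
  (1) 1 - 2(-2) = 5 ✓
  (2) x = 1, target 1 ✓ (second branch holds)
  (3) -2 = 2 × -1, remainder 0 ✓
  (4) y² = (-2)² = 4, and 4 < 9 ✓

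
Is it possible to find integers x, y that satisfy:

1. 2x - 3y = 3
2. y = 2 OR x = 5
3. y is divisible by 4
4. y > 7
No

A contradictory subset is {2x - 3y = 3, y = 2 OR x = 5, y > 7}. No integer assignment can satisfy these jointly:

  - 2x - 3y = 3: is a linear equation tying the variables together
  - y = 2 OR x = 5: forces a choice: either y = 2 or x = 5
  - y > 7: bounds one variable relative to a constant

Split on the disjunction (y = 2 OR x = 5):
  • If y = 2: this contradicts the bound y ≥ 8.
  • If x = 5: with x = 5, every remaining term of the linear equation is divisible by 3, so the left side is ≡ 0 (mod 3); but the right side -7 ≡ 2 (mod 3). No integers can satisfy it.
Both branches are infeasible, so the system has no integer solution.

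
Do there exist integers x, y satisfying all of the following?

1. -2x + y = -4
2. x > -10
Yes

Take x = 0, y = -4. Substituting into each constraint:
  (1) -2(0) + (-4) = -4 ✓
  (2) 0 > -10 ✓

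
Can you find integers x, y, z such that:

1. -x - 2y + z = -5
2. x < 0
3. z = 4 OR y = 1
Yes

Take x = -1, y = 5, z = 4. Substituting into each constraint:
  (1) 1 - 2(5) + 4 = -5 ✓
  (2) -1 < 0 ✓
  (3) z = 4, target 4 ✓ (first branch holds)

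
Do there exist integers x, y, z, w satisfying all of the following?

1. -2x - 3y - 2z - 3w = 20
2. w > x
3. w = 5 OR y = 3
Yes

Take x = -2, y = 3, z = -11, w = -1. Substituting into each constraint:
  (1) -2(-2) - 3(3) - 2(-11) - 3(-1) = 20 ✓
  (2) -1 > -2 ✓
  (3) y = 3, target 3 ✓ (second branch holds)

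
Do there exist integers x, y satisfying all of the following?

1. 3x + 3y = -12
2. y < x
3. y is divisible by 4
Yes

Take x = 0, y = -4. Substituting into each constraint:
  (1) 3(0) + 3(-4) = -12 ✓
  (2) -4 < 0 ✓
  (3) -4 = 4 × -1, remainder 0 ✓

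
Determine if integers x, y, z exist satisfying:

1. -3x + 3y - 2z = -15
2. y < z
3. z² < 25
Yes

Take x = 5, y = 2, z = 3. Substituting into each constraint:
  (1) -3(5) + 3(2) - 2(3) = -15 ✓
  (2) 2 < 3 ✓
  (3) z² = (3)² = 9, and 9 < 25 ✓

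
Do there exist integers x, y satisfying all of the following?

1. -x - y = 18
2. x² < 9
Yes

Take x = 0, y = -18. Substituting into each constraint:
  (1) 0 + 18 = 18 ✓
  (2) x² = (0)² = 0, and 0 < 9 ✓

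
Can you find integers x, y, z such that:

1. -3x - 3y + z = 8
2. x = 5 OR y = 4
Yes

Take x = 5, y = 0, z = 23. Substituting into each constraint:
  (1) -3(5) - 3(0) + 23 = 8 ✓
  (2) x = 5, target 5 ✓ (first branch holds)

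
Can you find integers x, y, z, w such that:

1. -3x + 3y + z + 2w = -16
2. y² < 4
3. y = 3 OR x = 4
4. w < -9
Yes

Take x = 4, y = 0, z = 16, w = -10. Substituting into each constraint:
  (1) -3(4) + 3(0) + 16 + 2(-10) = -16 ✓
  (2) y² = (0)² = 0, and 0 < 4 ✓
  (3) x = 4, target 4 ✓ (second branch holds)
  (4) -10 < -9 ✓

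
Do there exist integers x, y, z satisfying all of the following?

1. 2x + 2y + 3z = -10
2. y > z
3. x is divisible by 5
Yes

Take x = 0, y = 1, z = -4. Substituting into each constraint:
  (1) 2(0) + 2(1) + 3(-4) = -10 ✓
  (2) 1 > -4 ✓
  (3) 0 = 5 × 0, remainder 0 ✓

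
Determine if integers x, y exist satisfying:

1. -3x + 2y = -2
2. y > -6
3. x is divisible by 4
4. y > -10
Yes

Take x = 0, y = -1. Substituting into each constraint:
  (1) -3(0) + 2(-1) = -2 ✓
  (2) -1 > -6 ✓
  (3) 0 = 4 × 0, remainder 0 ✓
  (4) -1 > -10 ✓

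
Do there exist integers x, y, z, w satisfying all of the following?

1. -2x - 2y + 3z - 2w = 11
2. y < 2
Yes

Take x = 0, y = 0, z = 5, w = 2. Substituting into each constraint:
  (1) -2(0) - 2(0) + 3(5) - 2(2) = 11 ✓
  (2) 0 < 2 ✓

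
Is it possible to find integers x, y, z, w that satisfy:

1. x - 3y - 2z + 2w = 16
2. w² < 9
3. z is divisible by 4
Yes

Take x = 0, y = -4, z = 0, w = 2. Substituting into each constraint:
  (1) 0 - 3(-4) - 2(0) + 2(2) = 16 ✓
  (2) w² = (2)² = 4, and 4 < 9 ✓
  (3) 0 = 4 × 0, remainder 0 ✓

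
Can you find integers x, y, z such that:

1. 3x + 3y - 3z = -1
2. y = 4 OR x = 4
No

Even the single constraint (3x + 3y - 3z = -1) is infeasible over the integers.

  - 3x + 3y - 3z = -1: every term on the left is divisible by 3, so the LHS ≡ 0 (mod 3), but the RHS -1 is not — no integer solution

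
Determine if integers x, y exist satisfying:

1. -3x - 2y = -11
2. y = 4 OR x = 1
Yes

Take x = 1, y = 4. Substituting into each constraint:
  (1) -3(1) - 2(4) = -11 ✓
  (2) y = 4, target 4 ✓ (first branch holds)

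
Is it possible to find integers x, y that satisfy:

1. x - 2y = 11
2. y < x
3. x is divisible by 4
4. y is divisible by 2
No

A contradictory subset is {x - 2y = 11, x is divisible by 4}. No integer assignment can satisfy these jointly:

  - x - 2y = 11: is a linear equation tying the variables together
  - x is divisible by 4: restricts x to multiples of 4

Modular obstruction: writing x = 4x', every remaining term of the linear equation is divisible by 2, so the left side is ≡ 0 (mod 2); but the right side 11 ≡ 1 (mod 2). No integers can satisfy it.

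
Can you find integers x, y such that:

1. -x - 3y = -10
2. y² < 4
Yes

Take x = 10, y = 0. Substituting into each constraint:
  (1) (-10) - 3(0) = -10 ✓
  (2) y² = (0)² = 0, and 0 < 4 ✓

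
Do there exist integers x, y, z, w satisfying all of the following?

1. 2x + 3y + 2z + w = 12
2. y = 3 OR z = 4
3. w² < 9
Yes

Take x = -3, y = 3, z = 5, w = -1. Substituting into each constraint:
  (1) 2(-3) + 3(3) + 2(5) + (-1) = 12 ✓
  (2) y = 3, target 3 ✓ (first branch holds)
  (3) w² = (-1)² = 1, and 1 < 9 ✓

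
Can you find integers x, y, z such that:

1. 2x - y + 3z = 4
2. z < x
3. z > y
Yes

Take x = 1, y = -2, z = 0. Substituting into each constraint:
  (1) 2(1) + 2 + 3(0) = 4 ✓
  (2) 0 < 1 ✓
  (3) 0 > -2 ✓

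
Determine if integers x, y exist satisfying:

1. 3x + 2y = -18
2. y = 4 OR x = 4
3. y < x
Yes

Take x = 4, y = -15. Substituting into each constraint:
  (1) 3(4) + 2(-15) = -18 ✓
  (2) x = 4, target 4 ✓ (second branch holds)
  (3) -15 < 4 ✓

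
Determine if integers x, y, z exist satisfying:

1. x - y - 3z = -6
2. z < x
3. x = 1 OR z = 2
Yes

Take x = 3, y = 3, z = 2. Substituting into each constraint:
  (1) 3 + (-3) - 3(2) = -6 ✓
  (2) 2 < 3 ✓
  (3) z = 2, target 2 ✓ (second branch holds)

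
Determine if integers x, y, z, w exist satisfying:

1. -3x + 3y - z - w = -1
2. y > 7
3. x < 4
Yes

Take x = 0, y = 8, z = 25, w = 0. Substituting into each constraint:
  (1) -3(0) + 3(8) + (-25) + 0 = -1 ✓
  (2) 8 > 7 ✓
  (3) 0 < 4 ✓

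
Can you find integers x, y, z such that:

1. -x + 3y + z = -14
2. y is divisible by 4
Yes

Take x = 0, y = 0, z = -14. Substituting into each constraint:
  (1) 0 + 3(0) + (-14) = -14 ✓
  (2) 0 = 4 × 0, remainder 0 ✓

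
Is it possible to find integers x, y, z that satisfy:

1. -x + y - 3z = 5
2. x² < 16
Yes

Take x = 1, y = 0, z = -2. Substituting into each constraint:
  (1) (-1) + 0 - 3(-2) = 5 ✓
  (2) x² = (1)² = 1, and 1 < 16 ✓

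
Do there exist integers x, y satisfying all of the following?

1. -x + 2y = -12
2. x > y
Yes

Take x = -10, y = -11. Substituting into each constraint:
  (1) 10 + 2(-11) = -12 ✓
  (2) -10 > -11 ✓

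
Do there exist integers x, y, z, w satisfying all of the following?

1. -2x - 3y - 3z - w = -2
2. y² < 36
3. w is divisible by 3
Yes

Take x = 1, y = 0, z = 0, w = 0. Substituting into each constraint:
  (1) -2(1) - 3(0) - 3(0) + 0 = -2 ✓
  (2) y² = (0)² = 0, and 0 < 36 ✓
  (3) 0 = 3 × 0, remainder 0 ✓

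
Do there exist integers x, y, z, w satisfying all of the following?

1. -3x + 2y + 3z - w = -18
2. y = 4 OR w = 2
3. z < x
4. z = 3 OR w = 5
Yes

Take x = 5, y = -5, z = 3, w = 2. Substituting into each constraint:
  (1) -3(5) + 2(-5) + 3(3) + (-2) = -18 ✓
  (2) w = 2, target 2 ✓ (second branch holds)
  (3) 3 < 5 ✓
  (4) z = 3, target 3 ✓ (first branch holds)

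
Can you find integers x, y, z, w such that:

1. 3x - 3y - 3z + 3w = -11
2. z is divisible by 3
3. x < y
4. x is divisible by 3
No

Even the single constraint (3x - 3y - 3z + 3w = -11) is infeasible over the integers.

  - 3x - 3y - 3z + 3w = -11: every term on the left is divisible by 3, so the LHS ≡ 0 (mod 3), but the RHS -11 is not — no integer solution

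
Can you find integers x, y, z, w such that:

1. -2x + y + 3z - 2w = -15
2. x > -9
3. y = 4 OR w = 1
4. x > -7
Yes

Take x = 2, y = 0, z = -3, w = 1. Substituting into each constraint:
  (1) -2(2) + 0 + 3(-3) - 2(1) = -15 ✓
  (2) 2 > -9 ✓
  (3) w = 1, target 1 ✓ (second branch holds)
  (4) 2 > -7 ✓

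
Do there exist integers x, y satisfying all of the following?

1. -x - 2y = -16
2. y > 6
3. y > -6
Yes

Take x = 2, y = 7. Substituting into each constraint:
  (1) (-2) - 2(7) = -16 ✓
  (2) 7 > 6 ✓
  (3) 7 > -6 ✓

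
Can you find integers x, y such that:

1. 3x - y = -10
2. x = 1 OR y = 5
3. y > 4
Yes

Take x = 1, y = 13. Substituting into each constraint:
  (1) 3(1) + (-13) = -10 ✓
  (2) x = 1, target 1 ✓ (first branch holds)
  (3) 13 > 4 ✓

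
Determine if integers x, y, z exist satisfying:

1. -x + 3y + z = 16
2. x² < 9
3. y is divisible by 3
Yes

Take x = 0, y = 0, z = 16. Substituting into each constraint:
  (1) 0 + 3(0) + 16 = 16 ✓
  (2) x² = (0)² = 0, and 0 < 9 ✓
  (3) 0 = 3 × 0, remainder 0 ✓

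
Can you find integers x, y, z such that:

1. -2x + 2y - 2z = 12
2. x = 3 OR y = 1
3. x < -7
Yes

Take x = -8, y = 1, z = 3. Substituting into each constraint:
  (1) -2(-8) + 2(1) - 2(3) = 12 ✓
  (2) y = 1, target 1 ✓ (second branch holds)
  (3) -8 < -7 ✓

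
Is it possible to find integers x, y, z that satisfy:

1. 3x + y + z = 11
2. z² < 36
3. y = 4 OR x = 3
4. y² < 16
Yes

Take x = 3, y = 2, z = 0. Substituting into each constraint:
  (1) 3(3) + 2 + 0 = 11 ✓
  (2) z² = (0)² = 0, and 0 < 36 ✓
  (3) x = 3, target 3 ✓ (second branch holds)
  (4) y² = (2)² = 4, and 4 < 16 ✓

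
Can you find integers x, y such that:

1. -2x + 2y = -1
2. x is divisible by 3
No

Even the single constraint (-2x + 2y = -1) is infeasible over the integers.

  - -2x + 2y = -1: every term on the left is divisible by 2, so the LHS ≡ 0 (mod 2), but the RHS -1 is not — no integer solution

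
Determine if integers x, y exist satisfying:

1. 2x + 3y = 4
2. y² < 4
Yes

Take x = 2, y = 0. Substituting into each constraint:
  (1) 2(2) + 3(0) = 4 ✓
  (2) y² = (0)² = 0, and 0 < 4 ✓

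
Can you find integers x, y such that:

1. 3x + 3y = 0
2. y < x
Yes

Take x = 1, y = -1. Substituting into each constraint:
  (1) 3(1) + 3(-1) = 0 ✓
  (2) -1 < 1 ✓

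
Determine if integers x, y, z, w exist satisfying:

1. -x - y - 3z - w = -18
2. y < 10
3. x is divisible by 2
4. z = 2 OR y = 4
Yes

Take x = 0, y = 4, z = 0, w = 14. Substituting into each constraint:
  (1) 0 + (-4) - 3(0) + (-14) = -18 ✓
  (2) 4 < 10 ✓
  (3) 0 = 2 × 0, remainder 0 ✓
  (4) y = 4, target 4 ✓ (second branch holds)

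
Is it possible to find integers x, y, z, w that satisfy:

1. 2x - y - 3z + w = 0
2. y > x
Yes

Take x = -1, y = 0, z = 0, w = 2. Substituting into each constraint:
  (1) 2(-1) + 0 - 3(0) + 2 = 0 ✓
  (2) 0 > -1 ✓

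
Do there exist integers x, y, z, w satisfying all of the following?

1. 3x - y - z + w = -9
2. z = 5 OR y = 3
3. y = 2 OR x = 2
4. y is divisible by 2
Yes

Take x = 0, y = 2, z = 5, w = -2. Substituting into each constraint:
  (1) 3(0) + (-2) + (-5) + (-2) = -9 ✓
  (2) z = 5, target 5 ✓ (first branch holds)
  (3) y = 2, target 2 ✓ (first branch holds)
  (4) 2 = 2 × 1, remainder 0 ✓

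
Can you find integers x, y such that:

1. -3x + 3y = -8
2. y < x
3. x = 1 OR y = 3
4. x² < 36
No

Even the single constraint (-3x + 3y = -8) is infeasible over the integers.

  - -3x + 3y = -8: every term on the left is divisible by 3, so the LHS ≡ 0 (mod 3), but the RHS -8 is not — no integer solution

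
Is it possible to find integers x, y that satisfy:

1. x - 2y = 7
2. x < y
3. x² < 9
No

The full constraint system is jointly infeasible over the integers. Each constraint and what it forces:

  - x - 2y = 7: is a linear equation tying the variables together
  - x < y: bounds one variable relative to another variable
  - x² < 9: restricts x to |x| ≤ 2

Propagating the comparison: y > x and x ≥ -2 give y ≥ -1. Range argument: with x ∈ [-2, 2], y ∈ [-1, ∞], the left side of the equation is at most 4, but the right side is 7 > 4. No integer solution exists.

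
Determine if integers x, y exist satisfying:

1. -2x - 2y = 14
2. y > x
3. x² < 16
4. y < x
No

A contradictory subset is {y > x, y < x}. No integer assignment can satisfy these jointly:

  - y > x: bounds one variable relative to another variable
  - y < x: bounds one variable relative to another variable

Direct contradiction: y > x and x > y cannot both hold.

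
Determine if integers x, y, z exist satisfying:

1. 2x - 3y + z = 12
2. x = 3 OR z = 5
Yes

Take x = 3, y = -2, z = 0. Substituting into each constraint:
  (1) 2(3) - 3(-2) + 0 = 12 ✓
  (2) x = 3, target 3 ✓ (first branch holds)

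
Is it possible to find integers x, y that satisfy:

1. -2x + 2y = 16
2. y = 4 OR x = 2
Yes

Take x = -4, y = 4. Substituting into each constraint:
  (1) -2(-4) + 2(4) = 16 ✓
  (2) y = 4, target 4 ✓ (first branch holds)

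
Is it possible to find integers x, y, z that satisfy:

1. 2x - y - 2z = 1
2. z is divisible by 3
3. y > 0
Yes

Take x = 1, y = 1, z = 0. Substituting into each constraint:
  (1) 2(1) + (-1) - 2(0) = 1 ✓
  (2) 0 = 3 × 0, remainder 0 ✓
  (3) 1 > 0 ✓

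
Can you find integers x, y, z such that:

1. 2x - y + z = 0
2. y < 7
Yes

Take x = 0, y = 0, z = 0. Substituting into each constraint:
  (1) 2(0) + 0 + 0 = 0 ✓
  (2) 0 < 7 ✓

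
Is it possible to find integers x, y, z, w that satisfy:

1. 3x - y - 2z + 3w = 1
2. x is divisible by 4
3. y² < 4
Yes

Take x = 0, y = 0, z = 1, w = 1. Substituting into each constraint:
  (1) 3(0) + 0 - 2(1) + 3(1) = 1 ✓
  (2) 0 = 4 × 0, remainder 0 ✓
  (3) y² = (0)² = 0, and 0 < 4 ✓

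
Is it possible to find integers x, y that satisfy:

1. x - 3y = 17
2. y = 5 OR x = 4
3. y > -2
Yes

Take x = 32, y = 5. Substituting into each constraint:
  (1) 32 - 3(5) = 17 ✓
  (2) y = 5, target 5 ✓ (first branch holds)
  (3) 5 > -2 ✓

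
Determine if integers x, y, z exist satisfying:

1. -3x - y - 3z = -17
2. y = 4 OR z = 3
Yes

Take x = 1, y = 5, z = 3. Substituting into each constraint:
  (1) -3(1) + (-5) - 3(3) = -17 ✓
  (2) z = 3, target 3 ✓ (second branch holds)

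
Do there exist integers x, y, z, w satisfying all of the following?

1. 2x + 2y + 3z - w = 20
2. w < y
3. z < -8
Yes

Take x = 23, y = 0, z = -9, w = -1. Substituting into each constraint:
  (1) 2(23) + 2(0) + 3(-9) + 1 = 20 ✓
  (2) -1 < 0 ✓
  (3) -9 < -8 ✓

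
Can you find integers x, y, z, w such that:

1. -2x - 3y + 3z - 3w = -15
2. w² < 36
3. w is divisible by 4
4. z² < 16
Yes

Take x = 0, y = 5, z = 0, w = 0. Substituting into each constraint:
  (1) -2(0) - 3(5) + 3(0) - 3(0) = -15 ✓
  (2) w² = (0)² = 0, and 0 < 36 ✓
  (3) 0 = 4 × 0, remainder 0 ✓
  (4) z² = (0)² = 0, and 0 < 16 ✓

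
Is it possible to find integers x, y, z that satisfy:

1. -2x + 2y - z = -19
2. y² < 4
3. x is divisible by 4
Yes

Take x = 0, y = 0, z = 19. Substituting into each constraint:
  (1) -2(0) + 2(0) + (-19) = -19 ✓
  (2) y² = (0)² = 0, and 0 < 4 ✓
  (3) 0 = 4 × 0, remainder 0 ✓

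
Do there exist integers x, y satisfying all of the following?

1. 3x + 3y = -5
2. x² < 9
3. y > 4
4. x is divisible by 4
No

Even the single constraint (3x + 3y = -5) is infeasible over the integers.

  - 3x + 3y = -5: every term on the left is divisible by 3, so the LHS ≡ 0 (mod 3), but the RHS -5 is not — no integer solution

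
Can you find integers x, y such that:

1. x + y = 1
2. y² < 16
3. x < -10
No

The full constraint system is jointly infeasible over the integers. Each constraint and what it forces:

  - x + y = 1: is a linear equation tying the variables together
  - y² < 16: restricts y to |y| ≤ 3
  - x < -10: bounds one variable relative to a constant

Range argument: with x ∈ [−∞, -11], y ∈ [-3, 3], the left side of the equation is at most -8, but the right side is 1 > -8. No integer solution exists.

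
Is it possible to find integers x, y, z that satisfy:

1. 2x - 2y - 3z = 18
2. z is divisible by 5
Yes

Take x = 9, y = 0, z = 0. Substituting into each constraint:
  (1) 2(9) - 2(0) - 3(0) = 18 ✓
  (2) 0 = 5 × 0, remainder 0 ✓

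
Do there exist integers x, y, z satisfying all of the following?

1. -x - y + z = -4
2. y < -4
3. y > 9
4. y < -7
No

A contradictory subset is {y < -4, y > 9}. No integer assignment can satisfy these jointly:

  - y < -4: bounds one variable relative to a constant
  - y > 9: bounds one variable relative to a constant

Direct contradiction: the bounds on y require y ≥ 10 and y ≤ -5 simultaneously, which is empty.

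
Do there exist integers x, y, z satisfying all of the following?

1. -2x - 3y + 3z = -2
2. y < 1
Yes

Take x = 1, y = 0, z = 0. Substituting into each constraint:
  (1) -2(1) - 3(0) + 3(0) = -2 ✓
  (2) 0 < 1 ✓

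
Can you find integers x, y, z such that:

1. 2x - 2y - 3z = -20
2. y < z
Yes

Take x = -11, y = -1, z = 0. Substituting into each constraint:
  (1) 2(-11) - 2(-1) - 3(0) = -20 ✓
  (2) -1 < 0 ✓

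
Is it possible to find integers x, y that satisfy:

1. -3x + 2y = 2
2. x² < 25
Yes

Take x = 0, y = 1. Substituting into each constraint:
  (1) -3(0) + 2(1) = 2 ✓
  (2) x² = (0)² = 0, and 0 < 25 ✓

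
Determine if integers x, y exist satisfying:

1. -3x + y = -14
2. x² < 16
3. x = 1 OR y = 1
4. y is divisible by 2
No

A contradictory subset is {-3x + y = -14, x = 1 OR y = 1, y is divisible by 2}. No integer assignment can satisfy these jointly:

  - -3x + y = -14: is a linear equation tying the variables together
  - x = 1 OR y = 1: forces a choice: either x = 1 or y = 1
  - y is divisible by 2: restricts y to multiples of 2

Split on the disjunction (x = 1 OR y = 1):
  • If x = 1: with x = 1, writing y = 2y', every remaining term of the linear equation is divisible by 2, so the left side is ≡ 0 (mod 2); but the right side -11 ≡ 1 (mod 2). No integers can satisfy it.
  • If y = 1: this contradicts the divisibility constraint — 1 is not a multiple of 2.
Both branches are infeasible, so the system has no integer solution.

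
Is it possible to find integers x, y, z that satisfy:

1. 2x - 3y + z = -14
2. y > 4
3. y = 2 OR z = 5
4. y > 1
Yes

Take x = -2, y = 5, z = 5. Substituting into each constraint:
  (1) 2(-2) - 3(5) + 5 = -14 ✓
  (2) 5 > 4 ✓
  (3) z = 5, target 5 ✓ (second branch holds)
  (4) 5 > 1 ✓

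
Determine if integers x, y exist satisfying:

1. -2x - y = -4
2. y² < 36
Yes

Take x = 2, y = 0. Substituting into each constraint:
  (1) -2(2) + 0 = -4 ✓
  (2) y² = (0)² = 0, and 0 < 36 ✓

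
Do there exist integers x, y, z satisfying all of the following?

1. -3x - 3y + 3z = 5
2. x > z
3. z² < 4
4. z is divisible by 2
No

Even the single constraint (-3x - 3y + 3z = 5) is infeasible over the integers.

  - -3x - 3y + 3z = 5: every term on the left is divisible by 3, so the LHS ≡ 0 (mod 3), but the RHS 5 is not — no integer solution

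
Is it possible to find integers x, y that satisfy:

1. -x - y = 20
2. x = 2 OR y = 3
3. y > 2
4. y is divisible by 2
No

The full constraint system is jointly infeasible over the integers. Each constraint and what it forces:

  - -x - y = 20: is a linear equation tying the variables together
  - x = 2 OR y = 3: forces a choice: either x = 2 or y = 3
  - y > 2: bounds one variable relative to a constant
  - y is divisible by 2: restricts y to multiples of 2

Split on the disjunction (x = 2 OR y = 3):
  • If x = 2: the equation forces y = -22, which contradicts the bound y ≥ 3.
  • If y = 3: this contradicts the divisibility constraint — 3 is not a multiple of 2.
Both branches are infeasible, so the system has no integer solution.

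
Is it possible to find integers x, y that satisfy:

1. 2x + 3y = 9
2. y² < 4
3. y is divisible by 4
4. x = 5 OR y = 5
No

A contradictory subset is {2x + 3y = 9, y² < 4, x = 5 OR y = 5}. No integer assignment can satisfy these jointly:

  - 2x + 3y = 9: is a linear equation tying the variables together
  - y² < 4: restricts y to |y| ≤ 1
  - x = 5 OR y = 5: forces a choice: either x = 5 or y = 5

Split on the disjunction (x = 5 OR y = 5):
  • If x = 5: with x = 5, every remaining term of the linear equation is divisible by 3, so the left side is ≡ 0 (mod 3); but the right side -1 ≡ 2 (mod 3). No integers can satisfy it.
  • If y = 5: this contradicts y² < 4, which requires |y| ≤ 1.
Both branches are infeasible, so the system has no integer solution.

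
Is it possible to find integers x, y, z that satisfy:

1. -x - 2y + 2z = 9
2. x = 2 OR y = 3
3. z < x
Yes

Take x = 17, y = 3, z = 16. Substituting into each constraint:
  (1) (-17) - 2(3) + 2(16) = 9 ✓
  (2) y = 3, target 3 ✓ (second branch holds)
  (3) 16 < 17 ✓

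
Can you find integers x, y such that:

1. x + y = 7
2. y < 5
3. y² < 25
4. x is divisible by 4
Yes

Take x = 4, y = 3. Substituting into each constraint:
  (1) 4 + 3 = 7 ✓
  (2) 3 < 5 ✓
  (3) y² = (3)² = 9, and 9 < 25 ✓
  (4) 4 = 4 × 1, remainder 0 ✓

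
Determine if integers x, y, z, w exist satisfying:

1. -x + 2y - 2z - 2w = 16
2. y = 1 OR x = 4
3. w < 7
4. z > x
Yes

Take x = 0, y = 1, z = 1, w = -8. Substituting into each constraint:
  (1) 0 + 2(1) - 2(1) - 2(-8) = 16 ✓
  (2) y = 1, target 1 ✓ (first branch holds)
  (3) -8 < 7 ✓
  (4) 1 > 0 ✓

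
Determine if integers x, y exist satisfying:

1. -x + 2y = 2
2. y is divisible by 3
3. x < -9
Yes

Take x = -14, y = -6. Substituting into each constraint:
  (1) 14 + 2(-6) = 2 ✓
  (2) -6 = 3 × -2, remainder 0 ✓
  (3) -14 < -9 ✓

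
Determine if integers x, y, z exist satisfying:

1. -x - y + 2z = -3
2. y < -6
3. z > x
Yes

Take x = -12, y = -7, z = -11. Substituting into each constraint:
  (1) 12 + 7 + 2(-11) = -3 ✓
  (2) -7 < -6 ✓
  (3) -11 > -12 ✓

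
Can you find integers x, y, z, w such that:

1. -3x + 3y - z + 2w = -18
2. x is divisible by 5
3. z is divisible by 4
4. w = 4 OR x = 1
Yes

Take x = 0, y = -6, z = 8, w = 4. Substituting into each constraint:
  (1) -3(0) + 3(-6) + (-8) + 2(4) = -18 ✓
  (2) 0 = 5 × 0, remainder 0 ✓
  (3) 8 = 4 × 2, remainder 0 ✓
  (4) w = 4, target 4 ✓ (first branch holds)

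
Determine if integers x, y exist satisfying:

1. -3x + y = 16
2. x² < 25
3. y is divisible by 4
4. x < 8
Yes

Take x = -4, y = 4. Substituting into each constraint:
  (1) -3(-4) + 4 = 16 ✓
  (2) x² = (-4)² = 16, and 16 < 25 ✓
  (3) 4 = 4 × 1, remainder 0 ✓
  (4) -4 < 8 ✓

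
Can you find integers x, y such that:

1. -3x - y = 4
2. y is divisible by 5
Yes

Take x = 2, y = -10. Substituting into each constraint:
  (1) -3(2) + 10 = 4 ✓
  (2) -10 = 5 × -2, remainder 0 ✓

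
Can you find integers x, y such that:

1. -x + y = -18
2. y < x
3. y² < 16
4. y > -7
Yes

Take x = 18, y = 0. Substituting into each constraint:
  (1) (-18) + 0 = -18 ✓
  (2) 0 < 18 ✓
  (3) y² = (0)² = 0, and 0 < 16 ✓
  (4) 0 > -7 ✓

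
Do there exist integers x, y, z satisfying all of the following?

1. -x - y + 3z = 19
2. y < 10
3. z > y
Yes

Take x = -18, y = -1, z = 0. Substituting into each constraint:
  (1) 18 + 1 + 3(0) = 19 ✓
  (2) -1 < 10 ✓
  (3) 0 > -1 ✓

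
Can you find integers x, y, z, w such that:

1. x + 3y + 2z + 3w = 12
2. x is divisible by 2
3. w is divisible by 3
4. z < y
Yes

Take x = 0, y = 1, z = 0, w = 3. Substituting into each constraint:
  (1) 0 + 3(1) + 2(0) + 3(3) = 12 ✓
  (2) 0 = 2 × 0, remainder 0 ✓
  (3) 3 = 3 × 1, remainder 0 ✓
  (4) 0 < 1 ✓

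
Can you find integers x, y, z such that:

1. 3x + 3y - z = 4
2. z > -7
Yes

Take x = 2, y = 0, z = 2. Substituting into each constraint:
  (1) 3(2) + 3(0) + (-2) = 4 ✓
  (2) 2 > -7 ✓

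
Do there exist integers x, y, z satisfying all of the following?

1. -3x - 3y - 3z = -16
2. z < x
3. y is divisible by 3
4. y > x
No

Even the single constraint (-3x - 3y - 3z = -16) is infeasible over the integers.

  - -3x - 3y - 3z = -16: every term on the left is divisible by 3, so the LHS ≡ 0 (mod 3), but the RHS -16 is not — no integer solution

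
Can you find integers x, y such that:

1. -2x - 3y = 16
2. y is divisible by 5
Yes

Take x = -8, y = 0. Substituting into each constraint:
  (1) -2(-8) - 3(0) = 16 ✓
  (2) 0 = 5 × 0, remainder 0 ✓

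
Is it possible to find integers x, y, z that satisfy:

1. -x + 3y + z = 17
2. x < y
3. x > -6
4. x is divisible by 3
Yes

Take x = 0, y = 1, z = 14. Substituting into each constraint:
  (1) 0 + 3(1) + 14 = 17 ✓
  (2) 0 < 1 ✓
  (3) 0 > -6 ✓
  (4) 0 = 3 × 0, remainder 0 ✓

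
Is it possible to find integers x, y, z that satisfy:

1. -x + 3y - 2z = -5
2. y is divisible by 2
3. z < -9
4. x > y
Yes

Take x = 25, y = 0, z = -10. Substituting into each constraint:
  (1) (-25) + 3(0) - 2(-10) = -5 ✓
  (2) 0 = 2 × 0, remainder 0 ✓
  (3) -10 < -9 ✓
  (4) 25 > 0 ✓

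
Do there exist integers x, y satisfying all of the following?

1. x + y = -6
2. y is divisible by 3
Yes

Take x = -6, y = 0. Substituting into each constraint:
  (1) (-6) + 0 = -6 ✓
  (2) 0 = 3 × 0, remainder 0 ✓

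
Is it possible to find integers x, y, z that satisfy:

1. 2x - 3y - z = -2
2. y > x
Yes

Take x = 0, y = 1, z = -1. Substituting into each constraint:
  (1) 2(0) - 3(1) + 1 = -2 ✓
  (2) 1 > 0 ✓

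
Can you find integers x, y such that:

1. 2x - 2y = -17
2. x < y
No

Even the single constraint (2x - 2y = -17) is infeasible over the integers.

  - 2x - 2y = -17: every term on the left is divisible by 2, so the LHS ≡ 0 (mod 2), but the RHS -17 is not — no integer solution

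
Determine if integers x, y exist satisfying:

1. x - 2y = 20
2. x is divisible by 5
Yes

Take x = 0, y = -10. Substituting into each constraint:
  (1) 0 - 2(-10) = 20 ✓
  (2) 0 = 5 × 0, remainder 0 ✓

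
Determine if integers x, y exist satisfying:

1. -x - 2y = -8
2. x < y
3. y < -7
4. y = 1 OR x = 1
No

A contradictory subset is {-x - 2y = -8, x < y, y < -7}. No integer assignment can satisfy these jointly:

  - -x - 2y = -8: is a linear equation tying the variables together
  - x < y: bounds one variable relative to another variable
  - y < -7: bounds one variable relative to a constant

Propagating the comparison: x < y and y ≤ -8 give x ≤ -9. Range argument: with x ∈ [−∞, -9], y ∈ [−∞, -8], the left side of the equation is at least 25, but the right side is -8 < 25. No integer solution exists.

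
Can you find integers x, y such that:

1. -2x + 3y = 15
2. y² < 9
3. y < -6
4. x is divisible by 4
No

A contradictory subset is {y² < 9, y < -6}. No integer assignment can satisfy these jointly:

  - y² < 9: restricts y to |y| ≤ 2
  - y < -6: bounds one variable relative to a constant

Direct contradiction: the bounds on y require y ≥ -2 and y ≤ -7 simultaneously, which is empty.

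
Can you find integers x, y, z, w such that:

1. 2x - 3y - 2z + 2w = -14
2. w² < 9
Yes

Take x = -7, y = 0, z = 0, w = 0. Substituting into each constraint:
  (1) 2(-7) - 3(0) - 2(0) + 2(0) = -14 ✓
  (2) w² = (0)² = 0, and 0 < 9 ✓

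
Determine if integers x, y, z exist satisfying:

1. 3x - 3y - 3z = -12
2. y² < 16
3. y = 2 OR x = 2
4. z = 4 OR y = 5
Yes

Take x = 2, y = 2, z = 4. Substituting into each constraint:
  (1) 3(2) - 3(2) - 3(4) = -12 ✓
  (2) y² = (2)² = 4, and 4 < 16 ✓
  (3) y = 2, target 2 ✓ (first branch holds)
  (4) z = 4, target 4 ✓ (first branch holds)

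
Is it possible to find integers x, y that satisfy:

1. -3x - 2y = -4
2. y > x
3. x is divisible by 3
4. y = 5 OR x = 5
No

The full constraint system is jointly infeasible over the integers. Each constraint and what it forces:

  - -3x - 2y = -4: is a linear equation tying the variables together
  - y > x: bounds one variable relative to another variable
  - x is divisible by 3: restricts x to multiples of 3
  - y = 5 OR x = 5: forces a choice: either y = 5 or x = 5

Split on the disjunction (y = 5 OR x = 5):
  • If y = 5: with y = 5, writing x = 3x', every remaining term of the linear equation is divisible by 9, so the left side is ≡ 0 (mod 9); but the right side 6 ≡ 6 (mod 9). No integers can satisfy it.
  • If x = 5: this contradicts the divisibility constraint — 5 is not a multiple of 3.
Both branches are infeasible, so the system has no integer solution.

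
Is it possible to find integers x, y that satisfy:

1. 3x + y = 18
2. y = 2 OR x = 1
Yes

Take x = 1, y = 15. Substituting into each constraint:
  (1) 3(1) + 15 = 18 ✓
  (2) x = 1, target 1 ✓ (second branch holds)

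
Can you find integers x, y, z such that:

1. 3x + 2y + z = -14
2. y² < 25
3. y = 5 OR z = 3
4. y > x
Yes

Take x = -7, y = 2, z = 3. Substituting into each constraint:
  (1) 3(-7) + 2(2) + 3 = -14 ✓
  (2) y² = (2)² = 4, and 4 < 25 ✓
  (3) z = 3, target 3 ✓ (second branch holds)
  (4) 2 > -7 ✓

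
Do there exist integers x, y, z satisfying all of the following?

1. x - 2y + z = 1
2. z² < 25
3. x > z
Yes

Take x = 1, y = 0, z = 0. Substituting into each constraint:
  (1) 1 - 2(0) + 0 = 1 ✓
  (2) z² = (0)² = 0, and 0 < 25 ✓
  (3) 1 > 0 ✓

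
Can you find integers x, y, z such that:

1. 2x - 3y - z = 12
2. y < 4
Yes

Take x = 0, y = -4, z = 0. Substituting into each constraint:
  (1) 2(0) - 3(-4) + 0 = 12 ✓
  (2) -4 < 4 ✓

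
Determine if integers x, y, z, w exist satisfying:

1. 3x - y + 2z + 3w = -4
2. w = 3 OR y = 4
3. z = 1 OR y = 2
Yes

Take x = -1, y = 2, z = -4, w = 3. Substituting into each constraint:
  (1) 3(-1) + (-2) + 2(-4) + 3(3) = -4 ✓
  (2) w = 3, target 3 ✓ (first branch holds)
  (3) y = 2, target 2 ✓ (second branch holds)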